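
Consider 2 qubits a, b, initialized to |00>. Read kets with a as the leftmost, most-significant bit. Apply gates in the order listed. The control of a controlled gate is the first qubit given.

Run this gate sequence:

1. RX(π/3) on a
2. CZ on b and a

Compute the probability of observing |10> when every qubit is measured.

The probability of measuring |10> is 1/4.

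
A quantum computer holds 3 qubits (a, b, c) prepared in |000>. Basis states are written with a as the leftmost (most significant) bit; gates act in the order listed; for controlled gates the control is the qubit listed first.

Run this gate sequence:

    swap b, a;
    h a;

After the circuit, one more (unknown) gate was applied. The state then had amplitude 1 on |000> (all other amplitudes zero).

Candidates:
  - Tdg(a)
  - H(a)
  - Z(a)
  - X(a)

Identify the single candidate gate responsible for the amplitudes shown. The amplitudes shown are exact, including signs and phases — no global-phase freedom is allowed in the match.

The applied gate was H(a).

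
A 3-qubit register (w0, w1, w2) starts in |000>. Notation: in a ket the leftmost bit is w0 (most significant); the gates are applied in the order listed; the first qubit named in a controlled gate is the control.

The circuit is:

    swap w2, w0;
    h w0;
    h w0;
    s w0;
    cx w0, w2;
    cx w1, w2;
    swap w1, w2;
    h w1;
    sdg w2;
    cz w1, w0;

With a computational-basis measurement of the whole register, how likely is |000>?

A full measurement returns |000> with probability 1/2. Key observation: steps 2-3 multiply out to the identity, so the circuit reduces to the remaining gates.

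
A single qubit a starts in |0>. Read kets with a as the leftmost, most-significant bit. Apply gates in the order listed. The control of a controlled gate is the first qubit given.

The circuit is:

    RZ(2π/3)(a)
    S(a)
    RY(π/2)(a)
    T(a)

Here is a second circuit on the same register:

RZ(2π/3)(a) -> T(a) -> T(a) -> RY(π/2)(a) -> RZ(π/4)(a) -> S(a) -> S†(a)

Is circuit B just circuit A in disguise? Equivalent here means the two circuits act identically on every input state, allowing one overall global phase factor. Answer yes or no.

Yes, they are equivalent — the unitaries differ by at most a global phase.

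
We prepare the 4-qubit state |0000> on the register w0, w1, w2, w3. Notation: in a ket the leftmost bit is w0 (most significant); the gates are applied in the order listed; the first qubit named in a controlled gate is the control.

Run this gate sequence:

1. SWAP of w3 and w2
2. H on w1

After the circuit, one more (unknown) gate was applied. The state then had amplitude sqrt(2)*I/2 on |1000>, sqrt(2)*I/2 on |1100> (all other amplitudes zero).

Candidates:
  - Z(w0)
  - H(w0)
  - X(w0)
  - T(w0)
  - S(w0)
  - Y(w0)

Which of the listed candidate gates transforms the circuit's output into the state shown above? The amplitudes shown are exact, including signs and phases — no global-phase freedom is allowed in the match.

The applied gate was Y(w0).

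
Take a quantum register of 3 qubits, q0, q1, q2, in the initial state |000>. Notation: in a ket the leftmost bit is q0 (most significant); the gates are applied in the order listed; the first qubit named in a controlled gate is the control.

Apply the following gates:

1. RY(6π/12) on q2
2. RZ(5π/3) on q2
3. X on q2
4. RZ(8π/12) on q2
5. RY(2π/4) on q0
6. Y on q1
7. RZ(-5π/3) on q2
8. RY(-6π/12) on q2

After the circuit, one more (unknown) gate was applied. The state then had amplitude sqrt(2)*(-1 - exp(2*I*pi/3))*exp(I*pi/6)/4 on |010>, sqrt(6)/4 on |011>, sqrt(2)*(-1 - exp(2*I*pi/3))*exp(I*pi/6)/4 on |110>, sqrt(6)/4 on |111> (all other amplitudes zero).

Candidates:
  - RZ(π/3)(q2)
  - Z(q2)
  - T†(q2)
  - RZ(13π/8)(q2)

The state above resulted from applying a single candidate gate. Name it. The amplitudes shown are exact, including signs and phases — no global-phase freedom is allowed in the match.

It was Z(q2) that produced the state shown.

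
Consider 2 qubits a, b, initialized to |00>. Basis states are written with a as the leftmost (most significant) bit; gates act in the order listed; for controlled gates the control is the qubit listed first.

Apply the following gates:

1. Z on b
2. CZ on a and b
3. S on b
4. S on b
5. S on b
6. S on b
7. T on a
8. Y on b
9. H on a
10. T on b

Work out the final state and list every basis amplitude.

The final amplitudes are 0 on |00>, sqrt(2)*exp(3*I*pi/4)/2 on |01>, 0 on |10>, sqrt(2)*exp(3*I*pi/4)/2 on |11>.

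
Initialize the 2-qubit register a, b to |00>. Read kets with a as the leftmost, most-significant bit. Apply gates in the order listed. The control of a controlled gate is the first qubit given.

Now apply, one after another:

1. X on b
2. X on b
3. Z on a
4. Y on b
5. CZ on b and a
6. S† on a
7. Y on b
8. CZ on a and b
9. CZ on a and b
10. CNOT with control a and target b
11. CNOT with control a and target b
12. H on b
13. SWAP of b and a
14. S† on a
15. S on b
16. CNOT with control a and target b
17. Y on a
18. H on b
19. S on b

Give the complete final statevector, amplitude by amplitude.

The resulting statevector has amplitude -1/2 on |00>, I/2 on |01>, I/2 on |10>, -1/2 on |11>.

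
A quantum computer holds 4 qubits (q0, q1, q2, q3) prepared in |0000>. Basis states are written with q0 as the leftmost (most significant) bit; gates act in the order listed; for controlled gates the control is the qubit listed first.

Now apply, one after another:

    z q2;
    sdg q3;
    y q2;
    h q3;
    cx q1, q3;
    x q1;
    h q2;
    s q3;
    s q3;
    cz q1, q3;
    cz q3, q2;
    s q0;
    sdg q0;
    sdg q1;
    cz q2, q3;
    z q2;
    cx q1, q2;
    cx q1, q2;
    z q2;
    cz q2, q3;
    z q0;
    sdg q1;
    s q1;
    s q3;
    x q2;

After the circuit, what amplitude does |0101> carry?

|0101> carries amplitude I/2 in the final state. Key observation: the block from step 15 through step 20 cancels to the identity and can be dropped.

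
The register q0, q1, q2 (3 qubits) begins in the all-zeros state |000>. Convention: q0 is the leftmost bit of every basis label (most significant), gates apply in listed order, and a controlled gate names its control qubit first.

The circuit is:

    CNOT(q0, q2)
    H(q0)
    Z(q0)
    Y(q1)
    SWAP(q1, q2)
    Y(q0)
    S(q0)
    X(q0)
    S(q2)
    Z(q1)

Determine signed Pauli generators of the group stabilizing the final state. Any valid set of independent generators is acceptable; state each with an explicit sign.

One valid set of independent stabilizer generators is -YII, +IZI, -IIZ (any independent generating set of the same group is equally correct).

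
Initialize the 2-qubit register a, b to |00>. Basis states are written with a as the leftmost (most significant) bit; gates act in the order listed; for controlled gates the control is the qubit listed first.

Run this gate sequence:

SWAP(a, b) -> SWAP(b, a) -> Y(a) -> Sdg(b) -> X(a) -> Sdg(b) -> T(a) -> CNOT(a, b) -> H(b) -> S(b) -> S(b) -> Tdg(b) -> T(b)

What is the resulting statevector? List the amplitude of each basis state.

The resulting statevector has amplitude sqrt(2)*I/2 on |00>, -sqrt(2)*I/2 on |01>, 0 on |10>, 0 on |11>.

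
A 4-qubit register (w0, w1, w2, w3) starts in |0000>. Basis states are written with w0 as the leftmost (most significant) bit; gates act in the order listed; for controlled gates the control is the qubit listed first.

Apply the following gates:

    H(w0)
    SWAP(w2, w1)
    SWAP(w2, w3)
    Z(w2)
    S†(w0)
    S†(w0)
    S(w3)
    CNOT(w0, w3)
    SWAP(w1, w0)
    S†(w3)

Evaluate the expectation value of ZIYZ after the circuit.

In the final state, ZIYZ has expectation 0.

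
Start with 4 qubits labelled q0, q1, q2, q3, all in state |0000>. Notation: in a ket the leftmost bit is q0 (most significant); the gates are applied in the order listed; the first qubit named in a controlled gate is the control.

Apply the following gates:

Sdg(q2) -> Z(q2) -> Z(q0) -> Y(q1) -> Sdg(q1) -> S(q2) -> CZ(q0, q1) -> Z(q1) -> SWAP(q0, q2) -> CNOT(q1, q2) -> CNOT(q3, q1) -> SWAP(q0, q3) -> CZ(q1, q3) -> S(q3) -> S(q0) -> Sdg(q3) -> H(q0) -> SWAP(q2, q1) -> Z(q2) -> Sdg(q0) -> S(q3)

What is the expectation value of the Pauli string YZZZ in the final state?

The expectation value of YZZZ is -1.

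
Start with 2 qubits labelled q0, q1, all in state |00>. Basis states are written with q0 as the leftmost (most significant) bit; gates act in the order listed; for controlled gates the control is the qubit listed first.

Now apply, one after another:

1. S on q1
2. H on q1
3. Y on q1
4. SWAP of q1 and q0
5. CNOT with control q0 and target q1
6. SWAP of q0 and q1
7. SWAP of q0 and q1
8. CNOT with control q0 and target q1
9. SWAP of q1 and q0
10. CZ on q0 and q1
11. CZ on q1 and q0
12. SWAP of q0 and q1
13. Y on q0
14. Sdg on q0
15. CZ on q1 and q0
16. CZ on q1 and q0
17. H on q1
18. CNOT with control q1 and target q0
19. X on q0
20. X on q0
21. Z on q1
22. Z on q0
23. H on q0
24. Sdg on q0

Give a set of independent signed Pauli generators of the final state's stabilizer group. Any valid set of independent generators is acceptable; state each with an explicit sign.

One valid set of independent stabilizer generators is -XZ, +ZX (any independent generating set of the same group is equally correct). Key observation: gates 4-9 undo each other exactly, leaving only the rest of the circuit to track.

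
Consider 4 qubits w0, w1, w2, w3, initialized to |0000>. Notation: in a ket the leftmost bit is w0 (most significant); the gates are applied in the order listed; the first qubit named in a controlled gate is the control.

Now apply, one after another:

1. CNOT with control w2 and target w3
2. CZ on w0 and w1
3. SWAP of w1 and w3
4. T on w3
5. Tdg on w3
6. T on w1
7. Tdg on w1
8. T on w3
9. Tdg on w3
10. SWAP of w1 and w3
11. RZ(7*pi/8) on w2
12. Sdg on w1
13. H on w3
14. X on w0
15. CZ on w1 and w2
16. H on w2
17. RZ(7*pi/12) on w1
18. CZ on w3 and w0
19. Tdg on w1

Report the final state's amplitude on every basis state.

After the circuit, the state carries amplitude -exp(13*I*pi/48)/2 on |1000>, exp(13*I*pi/48)/2 on |1001>, -exp(13*I*pi/48)/2 on |1010>, exp(13*I*pi/48)/2 on |1011>, and 0 on every other basis state.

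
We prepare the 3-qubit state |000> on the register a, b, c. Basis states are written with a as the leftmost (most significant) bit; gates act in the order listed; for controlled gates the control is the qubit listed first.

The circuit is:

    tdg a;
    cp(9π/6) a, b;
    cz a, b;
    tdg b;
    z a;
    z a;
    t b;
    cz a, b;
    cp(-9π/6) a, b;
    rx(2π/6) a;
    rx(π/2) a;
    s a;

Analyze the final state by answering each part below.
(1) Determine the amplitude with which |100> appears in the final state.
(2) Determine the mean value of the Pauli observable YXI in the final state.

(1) The amplitude on |100> is sqrt(2)/4 + sqrt(6)/4. Key observation: steps 2-9 multiply out to the identity, so the circuit reduces to the remaining gates.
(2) In the final state, YXI has expectation 0.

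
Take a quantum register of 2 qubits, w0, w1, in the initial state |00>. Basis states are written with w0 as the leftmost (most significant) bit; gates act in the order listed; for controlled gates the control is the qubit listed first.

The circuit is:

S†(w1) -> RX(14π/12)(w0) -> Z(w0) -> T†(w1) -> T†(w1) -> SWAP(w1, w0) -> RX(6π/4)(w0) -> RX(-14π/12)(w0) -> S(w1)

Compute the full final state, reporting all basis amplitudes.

After the circuit, the state carries amplitude -3*sqrt(2)/8 + sqrt(6)/8 on |00>, -3*sqrt(2)/8 - sqrt(6)/8 on |01>, I*(-sqrt(2) + sqrt(6))/8 on |10>, I*(sqrt(2) + sqrt(6))/8 on |11>.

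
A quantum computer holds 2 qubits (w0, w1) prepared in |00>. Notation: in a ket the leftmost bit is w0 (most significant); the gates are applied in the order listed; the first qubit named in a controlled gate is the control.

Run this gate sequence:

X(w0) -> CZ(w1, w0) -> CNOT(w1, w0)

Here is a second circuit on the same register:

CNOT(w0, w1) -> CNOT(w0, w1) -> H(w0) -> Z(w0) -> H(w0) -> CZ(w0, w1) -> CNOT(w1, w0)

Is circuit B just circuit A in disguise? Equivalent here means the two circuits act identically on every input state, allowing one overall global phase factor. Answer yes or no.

Yes — the two circuits implement the same unitary up to a global phase.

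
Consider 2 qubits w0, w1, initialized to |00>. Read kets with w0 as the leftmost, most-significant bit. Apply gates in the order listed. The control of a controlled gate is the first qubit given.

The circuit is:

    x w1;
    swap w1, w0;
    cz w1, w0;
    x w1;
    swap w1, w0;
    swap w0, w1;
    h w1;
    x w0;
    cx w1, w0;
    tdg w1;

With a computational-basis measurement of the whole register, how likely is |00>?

The probability of measuring |00> is 1/2.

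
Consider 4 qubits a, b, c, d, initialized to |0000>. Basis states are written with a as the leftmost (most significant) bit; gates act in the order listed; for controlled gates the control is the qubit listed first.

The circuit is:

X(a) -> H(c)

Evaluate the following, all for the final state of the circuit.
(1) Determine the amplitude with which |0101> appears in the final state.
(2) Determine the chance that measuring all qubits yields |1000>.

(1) The final state's coefficient on |0101> equals 0.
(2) The probability of measuring |1000> is 1/2.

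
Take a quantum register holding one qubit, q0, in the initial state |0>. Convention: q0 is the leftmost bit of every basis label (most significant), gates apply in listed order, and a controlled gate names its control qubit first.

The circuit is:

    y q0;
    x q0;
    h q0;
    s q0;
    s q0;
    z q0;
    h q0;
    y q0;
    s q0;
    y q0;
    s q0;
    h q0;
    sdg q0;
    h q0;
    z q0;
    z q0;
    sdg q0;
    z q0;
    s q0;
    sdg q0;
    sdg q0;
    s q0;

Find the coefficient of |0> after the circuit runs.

The amplitude on |0> is -1/2 + I/2. Key observation: the block from step 19 through step 20 cancels to the identity and can be dropped.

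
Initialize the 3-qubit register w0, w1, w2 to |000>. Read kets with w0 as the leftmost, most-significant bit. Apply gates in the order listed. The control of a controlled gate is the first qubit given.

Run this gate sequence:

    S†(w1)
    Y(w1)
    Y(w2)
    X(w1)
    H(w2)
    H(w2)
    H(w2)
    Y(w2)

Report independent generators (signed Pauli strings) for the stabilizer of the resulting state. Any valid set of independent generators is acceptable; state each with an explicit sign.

The stabilizer group can be generated by +IIX, +ZII, +IZI, among other valid generating sets. Key observation: gates 5-6 undo each other exactly, leaving only the rest of the circuit to track.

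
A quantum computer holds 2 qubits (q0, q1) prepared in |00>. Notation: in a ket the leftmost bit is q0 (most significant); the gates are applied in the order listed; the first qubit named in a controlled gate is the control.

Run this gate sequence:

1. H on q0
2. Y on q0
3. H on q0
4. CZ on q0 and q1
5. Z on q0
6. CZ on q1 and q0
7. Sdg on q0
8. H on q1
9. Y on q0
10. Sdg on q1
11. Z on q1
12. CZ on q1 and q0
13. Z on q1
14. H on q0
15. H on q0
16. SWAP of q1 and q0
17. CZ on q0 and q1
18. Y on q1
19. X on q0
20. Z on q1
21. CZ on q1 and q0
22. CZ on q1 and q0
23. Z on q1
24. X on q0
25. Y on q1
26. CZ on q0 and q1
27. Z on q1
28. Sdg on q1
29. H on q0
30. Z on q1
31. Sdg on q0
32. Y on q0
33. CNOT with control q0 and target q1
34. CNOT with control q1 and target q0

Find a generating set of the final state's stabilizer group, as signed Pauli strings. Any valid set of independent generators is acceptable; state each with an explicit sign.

One valid set of independent stabilizer generators is -IX, +ZI (any independent generating set of the same group is equally correct). Key observation: steps 18-25 multiply out to the identity, so the circuit reduces to the remaining gates.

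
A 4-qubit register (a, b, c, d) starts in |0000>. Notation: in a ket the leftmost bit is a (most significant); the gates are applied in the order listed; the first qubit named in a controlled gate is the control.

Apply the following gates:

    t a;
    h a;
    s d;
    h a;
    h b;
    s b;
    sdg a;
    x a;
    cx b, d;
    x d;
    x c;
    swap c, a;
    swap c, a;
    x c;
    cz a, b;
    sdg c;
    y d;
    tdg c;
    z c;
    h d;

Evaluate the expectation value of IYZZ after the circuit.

The expectation value of IYZZ is 1. Key observation: the block from step 11 through step 14 cancels to the identity and can be dropped.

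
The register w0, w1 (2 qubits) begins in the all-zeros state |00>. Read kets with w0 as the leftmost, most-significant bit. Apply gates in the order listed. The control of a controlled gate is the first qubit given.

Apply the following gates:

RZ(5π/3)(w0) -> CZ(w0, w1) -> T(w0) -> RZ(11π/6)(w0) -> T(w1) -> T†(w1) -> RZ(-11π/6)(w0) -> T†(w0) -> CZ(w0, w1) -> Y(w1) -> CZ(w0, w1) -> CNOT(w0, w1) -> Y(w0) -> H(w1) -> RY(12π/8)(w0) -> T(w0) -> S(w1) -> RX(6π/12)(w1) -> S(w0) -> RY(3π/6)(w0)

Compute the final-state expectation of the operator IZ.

The observable IZ averages to -1. Key observation: the block from step 2 through step 9 cancels to the identity and can be dropped.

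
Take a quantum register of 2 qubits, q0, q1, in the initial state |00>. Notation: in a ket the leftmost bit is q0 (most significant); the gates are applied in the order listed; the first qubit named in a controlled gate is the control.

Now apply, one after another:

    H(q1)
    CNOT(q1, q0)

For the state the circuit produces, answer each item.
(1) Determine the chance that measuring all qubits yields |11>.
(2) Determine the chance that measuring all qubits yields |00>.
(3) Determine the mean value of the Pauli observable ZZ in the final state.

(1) A full measurement returns |11> with probability 1/2.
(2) A full measurement returns |00> with probability 1/2.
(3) The expectation value of ZZ is 1.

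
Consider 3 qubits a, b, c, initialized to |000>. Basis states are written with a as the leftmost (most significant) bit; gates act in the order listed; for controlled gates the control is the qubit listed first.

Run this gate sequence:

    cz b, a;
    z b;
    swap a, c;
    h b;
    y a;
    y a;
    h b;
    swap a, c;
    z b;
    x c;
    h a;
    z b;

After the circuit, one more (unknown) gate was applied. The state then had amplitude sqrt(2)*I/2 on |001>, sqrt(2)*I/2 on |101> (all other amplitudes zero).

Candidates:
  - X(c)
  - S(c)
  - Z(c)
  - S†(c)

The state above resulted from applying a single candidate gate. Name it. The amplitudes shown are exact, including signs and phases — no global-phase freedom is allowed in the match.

It was S(c) that produced the state shown.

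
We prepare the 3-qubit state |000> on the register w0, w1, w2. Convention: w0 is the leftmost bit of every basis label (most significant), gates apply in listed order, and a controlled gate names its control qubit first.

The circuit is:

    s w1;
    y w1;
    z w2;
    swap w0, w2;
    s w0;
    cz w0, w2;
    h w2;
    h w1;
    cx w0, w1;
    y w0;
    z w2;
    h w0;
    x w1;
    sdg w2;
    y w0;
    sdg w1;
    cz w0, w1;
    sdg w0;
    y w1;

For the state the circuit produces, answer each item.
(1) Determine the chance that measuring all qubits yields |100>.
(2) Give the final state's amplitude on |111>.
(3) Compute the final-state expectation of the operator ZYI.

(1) The probability of measuring |100> is 1/8.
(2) The amplitude on |111> is -sqrt(2)/4.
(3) The observable ZYI averages to 1.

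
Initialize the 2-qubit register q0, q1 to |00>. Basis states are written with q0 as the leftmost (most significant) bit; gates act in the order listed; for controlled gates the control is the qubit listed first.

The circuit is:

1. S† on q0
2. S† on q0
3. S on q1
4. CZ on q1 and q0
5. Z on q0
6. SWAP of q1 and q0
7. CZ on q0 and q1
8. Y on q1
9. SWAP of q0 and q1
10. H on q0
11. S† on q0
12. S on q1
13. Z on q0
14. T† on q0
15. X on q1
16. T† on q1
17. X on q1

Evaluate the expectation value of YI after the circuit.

The observable YI averages to -sqrt(2)/2.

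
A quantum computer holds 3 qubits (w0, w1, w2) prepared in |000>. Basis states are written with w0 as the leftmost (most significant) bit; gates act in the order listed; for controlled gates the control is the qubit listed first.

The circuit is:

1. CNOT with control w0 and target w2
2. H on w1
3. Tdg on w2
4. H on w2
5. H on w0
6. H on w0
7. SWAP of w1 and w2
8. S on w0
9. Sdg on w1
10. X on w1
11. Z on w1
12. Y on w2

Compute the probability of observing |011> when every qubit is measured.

Outcome |011> occurs with probability 1/4. Key observation: gates 5-6 undo each other exactly, leaving only the rest of the circuit to track.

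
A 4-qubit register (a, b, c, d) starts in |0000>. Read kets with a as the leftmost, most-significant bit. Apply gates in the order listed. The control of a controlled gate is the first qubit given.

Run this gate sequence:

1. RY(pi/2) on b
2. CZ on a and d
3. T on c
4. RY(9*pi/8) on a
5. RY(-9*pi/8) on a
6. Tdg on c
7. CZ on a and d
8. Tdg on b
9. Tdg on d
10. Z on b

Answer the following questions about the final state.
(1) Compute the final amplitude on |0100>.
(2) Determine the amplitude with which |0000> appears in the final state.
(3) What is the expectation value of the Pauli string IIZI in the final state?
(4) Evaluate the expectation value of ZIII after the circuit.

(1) The final state's coefficient on |0100> equals sqrt(2)*exp(3*I*pi/4)/2. Key observation: steps 2-7 multiply out to the identity, so the circuit reduces to the remaining gates.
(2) The amplitude on |0000> is sqrt(2)/2.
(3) The expectation value of IIZI is 1.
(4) The expectation value of ZIII is 1.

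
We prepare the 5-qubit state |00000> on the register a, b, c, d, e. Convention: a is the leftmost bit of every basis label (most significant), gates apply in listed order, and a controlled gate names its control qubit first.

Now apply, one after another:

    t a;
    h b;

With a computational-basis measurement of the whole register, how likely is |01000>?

A full measurement returns |01000> with probability 1/2.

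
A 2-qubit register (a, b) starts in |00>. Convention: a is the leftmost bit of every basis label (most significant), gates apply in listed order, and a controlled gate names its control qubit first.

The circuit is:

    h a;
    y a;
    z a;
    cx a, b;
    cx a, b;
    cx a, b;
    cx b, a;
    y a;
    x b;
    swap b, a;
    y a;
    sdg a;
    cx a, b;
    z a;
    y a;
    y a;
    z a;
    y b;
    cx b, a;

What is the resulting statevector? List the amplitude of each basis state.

The final amplitudes are -sqrt(2)/2 on |00>, sqrt(2)*I/2 on |01>, 0 on |10>, 0 on |11>. Key observation: the block from step 14 through step 17 cancels to the identity and can be dropped.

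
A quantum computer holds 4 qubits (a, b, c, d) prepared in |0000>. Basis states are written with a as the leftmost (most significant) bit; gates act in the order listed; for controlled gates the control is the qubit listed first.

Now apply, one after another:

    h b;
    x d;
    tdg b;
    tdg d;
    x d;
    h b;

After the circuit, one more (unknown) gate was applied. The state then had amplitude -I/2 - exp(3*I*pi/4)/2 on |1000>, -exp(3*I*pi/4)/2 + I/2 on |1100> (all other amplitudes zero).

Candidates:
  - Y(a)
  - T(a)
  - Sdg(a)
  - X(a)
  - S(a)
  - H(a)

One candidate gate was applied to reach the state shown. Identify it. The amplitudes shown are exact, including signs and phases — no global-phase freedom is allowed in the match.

The applied gate was X(a).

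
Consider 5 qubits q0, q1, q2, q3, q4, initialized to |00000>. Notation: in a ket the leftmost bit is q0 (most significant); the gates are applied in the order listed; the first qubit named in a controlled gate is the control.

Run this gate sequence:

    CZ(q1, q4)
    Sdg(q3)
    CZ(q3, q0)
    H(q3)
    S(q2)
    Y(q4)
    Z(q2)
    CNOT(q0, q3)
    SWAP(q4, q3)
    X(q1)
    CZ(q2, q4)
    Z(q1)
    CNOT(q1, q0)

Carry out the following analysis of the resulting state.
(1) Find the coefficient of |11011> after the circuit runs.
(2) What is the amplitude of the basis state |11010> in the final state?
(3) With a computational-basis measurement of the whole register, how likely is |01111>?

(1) The amplitude on |11011> is -sqrt(2)*I/2.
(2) |11010> carries amplitude -sqrt(2)*I/2 in the final state.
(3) Outcome |01111> occurs with probability 0.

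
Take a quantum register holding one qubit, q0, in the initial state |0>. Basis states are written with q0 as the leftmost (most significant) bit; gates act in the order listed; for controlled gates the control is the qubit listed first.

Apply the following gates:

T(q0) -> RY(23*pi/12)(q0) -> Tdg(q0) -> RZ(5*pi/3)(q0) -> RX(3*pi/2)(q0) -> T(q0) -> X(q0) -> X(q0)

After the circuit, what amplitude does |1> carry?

The amplitude on |1> is -sqrt(2*sqrt(2) + 4)*exp(5*I*pi/6)/8 - sqrt(6*sqrt(2) + 12)*exp(11*I*pi/12)/8 - sqrt(4 - 2*sqrt(2))*exp(11*I*pi/12)/8 + sqrt(12 - 6*sqrt(2))*exp(5*I*pi/6)/8.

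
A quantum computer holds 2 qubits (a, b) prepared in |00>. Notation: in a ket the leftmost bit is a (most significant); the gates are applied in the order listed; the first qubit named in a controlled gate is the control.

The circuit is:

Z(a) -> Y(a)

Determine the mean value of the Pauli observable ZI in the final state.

The expectation value of ZI is -1.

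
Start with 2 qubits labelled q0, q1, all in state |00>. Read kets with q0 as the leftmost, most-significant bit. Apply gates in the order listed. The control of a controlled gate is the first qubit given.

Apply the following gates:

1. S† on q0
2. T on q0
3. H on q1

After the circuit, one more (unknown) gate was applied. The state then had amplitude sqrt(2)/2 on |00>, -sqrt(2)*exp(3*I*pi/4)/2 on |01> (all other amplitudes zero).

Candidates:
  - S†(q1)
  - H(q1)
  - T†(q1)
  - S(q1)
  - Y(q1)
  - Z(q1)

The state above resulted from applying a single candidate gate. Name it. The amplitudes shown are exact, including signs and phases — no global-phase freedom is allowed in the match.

The unique candidate consistent with the amplitudes is T†(q1).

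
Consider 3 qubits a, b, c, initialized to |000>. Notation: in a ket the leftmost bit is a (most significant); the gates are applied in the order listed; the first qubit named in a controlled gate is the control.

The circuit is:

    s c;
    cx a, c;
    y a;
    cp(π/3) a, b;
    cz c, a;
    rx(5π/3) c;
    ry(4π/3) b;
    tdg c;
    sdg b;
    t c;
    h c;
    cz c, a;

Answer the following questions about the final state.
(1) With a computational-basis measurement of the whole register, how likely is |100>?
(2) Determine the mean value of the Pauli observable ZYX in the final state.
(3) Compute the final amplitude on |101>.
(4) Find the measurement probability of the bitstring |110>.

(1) A full measurement returns |100> with probability 1/8.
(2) The expectation value of ZYX is sqrt(3)/4.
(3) |101> carries amplitude -sqrt(2)/8 - sqrt(6)*I/8 in the final state.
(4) A full measurement returns |110> with probability 3/8.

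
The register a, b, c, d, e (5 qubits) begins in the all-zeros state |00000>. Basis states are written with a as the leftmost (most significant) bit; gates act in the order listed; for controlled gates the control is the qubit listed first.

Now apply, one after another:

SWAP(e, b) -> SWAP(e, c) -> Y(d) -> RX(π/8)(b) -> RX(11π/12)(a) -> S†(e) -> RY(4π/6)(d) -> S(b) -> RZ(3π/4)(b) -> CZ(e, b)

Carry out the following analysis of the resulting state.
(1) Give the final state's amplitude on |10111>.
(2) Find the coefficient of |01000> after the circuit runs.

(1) |10111> carries amplitude 0 in the final state.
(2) The amplitude on |01000> is -sqrt(3)*I*sqrt(sqrt(2)/4 + 1/2)*exp(3*I*pi/8)*sin(pi/16)/4 + 3*I*sqrt(1/2 - sqrt(2)/4)*exp(3*I*pi/8)*sin(pi/16)/4.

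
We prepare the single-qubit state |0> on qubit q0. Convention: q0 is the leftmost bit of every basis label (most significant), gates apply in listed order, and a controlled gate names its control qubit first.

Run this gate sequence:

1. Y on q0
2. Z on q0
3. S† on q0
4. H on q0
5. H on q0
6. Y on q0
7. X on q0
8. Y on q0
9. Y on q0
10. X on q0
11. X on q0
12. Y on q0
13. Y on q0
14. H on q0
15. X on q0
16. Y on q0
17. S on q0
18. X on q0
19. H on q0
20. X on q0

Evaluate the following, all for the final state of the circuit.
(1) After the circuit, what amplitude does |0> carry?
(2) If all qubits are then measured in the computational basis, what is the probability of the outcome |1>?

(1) The amplitude on |0> is -1/2 + I/2.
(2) The probability of measuring |1> is 1/2.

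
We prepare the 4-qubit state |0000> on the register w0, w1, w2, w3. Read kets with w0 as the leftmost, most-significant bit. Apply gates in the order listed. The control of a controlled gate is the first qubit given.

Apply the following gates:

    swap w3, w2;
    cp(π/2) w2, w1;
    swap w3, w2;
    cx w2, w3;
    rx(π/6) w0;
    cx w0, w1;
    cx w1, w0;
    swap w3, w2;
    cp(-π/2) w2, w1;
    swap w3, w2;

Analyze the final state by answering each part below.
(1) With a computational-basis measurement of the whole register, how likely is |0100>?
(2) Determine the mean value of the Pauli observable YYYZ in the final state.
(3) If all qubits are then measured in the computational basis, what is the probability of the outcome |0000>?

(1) A full measurement returns |0100> with probability 1/2 - sqrt(3)/4.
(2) The observable YYYZ averages to 0.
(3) The probability of measuring |0000> is sqrt(3)/4 + 1/2.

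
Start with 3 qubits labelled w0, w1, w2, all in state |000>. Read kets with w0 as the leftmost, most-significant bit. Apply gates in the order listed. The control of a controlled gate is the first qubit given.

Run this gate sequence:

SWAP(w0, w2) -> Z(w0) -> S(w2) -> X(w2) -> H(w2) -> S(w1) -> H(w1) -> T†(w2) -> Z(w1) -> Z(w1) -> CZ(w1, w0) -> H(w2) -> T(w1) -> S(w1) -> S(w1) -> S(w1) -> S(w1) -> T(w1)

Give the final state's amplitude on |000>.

The final state's coefficient on |000> equals sqrt(2)*(1 + exp(3*I*pi/4))/4.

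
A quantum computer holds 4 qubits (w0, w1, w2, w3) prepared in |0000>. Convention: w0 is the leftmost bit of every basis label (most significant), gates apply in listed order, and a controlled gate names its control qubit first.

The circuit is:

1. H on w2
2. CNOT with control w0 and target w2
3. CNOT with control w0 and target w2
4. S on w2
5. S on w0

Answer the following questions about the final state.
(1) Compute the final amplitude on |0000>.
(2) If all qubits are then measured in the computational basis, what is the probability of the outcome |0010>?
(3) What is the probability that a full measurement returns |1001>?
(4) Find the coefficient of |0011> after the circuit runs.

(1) |0000> carries amplitude sqrt(2)/2 in the final state.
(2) A full measurement returns |0010> with probability 1/2.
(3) A full measurement returns |1001> with probability 0.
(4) |0011> carries amplitude 0 in the final state.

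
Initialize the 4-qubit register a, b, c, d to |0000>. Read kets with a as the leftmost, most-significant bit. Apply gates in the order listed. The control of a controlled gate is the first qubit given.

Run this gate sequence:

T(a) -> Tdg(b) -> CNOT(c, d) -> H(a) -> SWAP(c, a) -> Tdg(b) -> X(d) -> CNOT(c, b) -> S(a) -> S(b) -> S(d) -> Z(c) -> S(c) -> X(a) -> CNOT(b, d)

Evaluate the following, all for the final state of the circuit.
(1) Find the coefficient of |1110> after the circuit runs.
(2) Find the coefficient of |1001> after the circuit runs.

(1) |1110> carries amplitude sqrt(2)*I/2 in the final state.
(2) The amplitude on |1001> is sqrt(2)*I/2.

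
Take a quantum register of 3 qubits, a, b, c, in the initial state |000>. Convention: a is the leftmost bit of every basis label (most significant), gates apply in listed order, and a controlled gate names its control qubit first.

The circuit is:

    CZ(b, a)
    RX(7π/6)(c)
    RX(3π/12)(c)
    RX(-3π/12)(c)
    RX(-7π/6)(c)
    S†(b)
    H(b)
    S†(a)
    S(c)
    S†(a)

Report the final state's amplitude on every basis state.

The resulting statevector has amplitude sqrt(2)/2 on |000>, sqrt(2)/2 on |010>, and 0 on every other basis state.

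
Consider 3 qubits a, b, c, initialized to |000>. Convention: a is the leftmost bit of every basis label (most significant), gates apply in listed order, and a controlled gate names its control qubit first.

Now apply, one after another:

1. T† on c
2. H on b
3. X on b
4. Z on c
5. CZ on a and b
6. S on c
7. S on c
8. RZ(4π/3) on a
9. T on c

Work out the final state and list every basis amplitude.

The resulting statevector has amplitude -sqrt(2)*exp(I*pi/3)/2 on |000>, -sqrt(2)*exp(I*pi/3)/2 on |010>, and 0 on every other basis state.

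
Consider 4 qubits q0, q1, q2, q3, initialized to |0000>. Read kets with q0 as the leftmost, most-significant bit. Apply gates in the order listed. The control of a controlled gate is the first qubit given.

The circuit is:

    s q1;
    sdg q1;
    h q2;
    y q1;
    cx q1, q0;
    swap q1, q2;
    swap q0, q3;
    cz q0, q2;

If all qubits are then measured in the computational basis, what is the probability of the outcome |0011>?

A full measurement returns |0011> with probability 1/2.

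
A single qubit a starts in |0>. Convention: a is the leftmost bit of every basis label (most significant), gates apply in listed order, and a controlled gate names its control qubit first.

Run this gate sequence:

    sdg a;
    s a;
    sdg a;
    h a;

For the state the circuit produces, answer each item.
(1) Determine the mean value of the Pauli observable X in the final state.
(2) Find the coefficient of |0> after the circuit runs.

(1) The observable X averages to 1. Key observation: the block from step 2 through step 3 cancels to the identity and can be dropped.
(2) The amplitude on |0> is sqrt(2)/2.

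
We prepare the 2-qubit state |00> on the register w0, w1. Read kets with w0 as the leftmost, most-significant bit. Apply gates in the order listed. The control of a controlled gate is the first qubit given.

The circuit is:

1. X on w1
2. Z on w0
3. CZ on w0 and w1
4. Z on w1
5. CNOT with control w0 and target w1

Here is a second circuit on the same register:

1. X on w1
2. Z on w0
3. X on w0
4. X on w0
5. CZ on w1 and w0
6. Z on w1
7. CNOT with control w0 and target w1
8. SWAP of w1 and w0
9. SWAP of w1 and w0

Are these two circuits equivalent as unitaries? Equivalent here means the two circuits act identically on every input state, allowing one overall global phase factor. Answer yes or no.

Yes: on every input state the two circuits agree up to one overall phase factor.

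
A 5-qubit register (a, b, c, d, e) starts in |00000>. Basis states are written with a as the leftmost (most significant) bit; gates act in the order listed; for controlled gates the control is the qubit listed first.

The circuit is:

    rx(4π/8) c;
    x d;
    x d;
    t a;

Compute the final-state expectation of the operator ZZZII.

The observable ZZZII averages to 0. Key observation: the block from step 2 through step 3 cancels to the identity and can be dropped.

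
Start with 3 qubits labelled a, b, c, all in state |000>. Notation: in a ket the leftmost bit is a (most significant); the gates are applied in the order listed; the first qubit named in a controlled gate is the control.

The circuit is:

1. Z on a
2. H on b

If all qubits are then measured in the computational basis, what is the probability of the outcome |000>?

The probability of measuring |000> is 1/2.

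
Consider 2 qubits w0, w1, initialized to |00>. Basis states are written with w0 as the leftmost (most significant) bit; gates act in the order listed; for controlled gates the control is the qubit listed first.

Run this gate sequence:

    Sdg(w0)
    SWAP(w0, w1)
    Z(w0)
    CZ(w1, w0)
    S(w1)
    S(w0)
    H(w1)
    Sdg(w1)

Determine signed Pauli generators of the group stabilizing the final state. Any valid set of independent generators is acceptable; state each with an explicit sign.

One valid set of independent stabilizer generators is -IY, +ZI (any independent generating set of the same group is equally correct).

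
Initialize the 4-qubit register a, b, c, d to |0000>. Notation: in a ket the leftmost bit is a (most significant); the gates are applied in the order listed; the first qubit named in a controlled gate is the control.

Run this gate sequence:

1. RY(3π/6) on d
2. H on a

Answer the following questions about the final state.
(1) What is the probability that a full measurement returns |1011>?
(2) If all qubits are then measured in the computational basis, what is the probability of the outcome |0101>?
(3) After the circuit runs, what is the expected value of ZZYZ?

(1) Outcome |1011> occurs with probability 0.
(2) Outcome |0101> occurs with probability 0.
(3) In the final state, ZZYZ has expectation 0.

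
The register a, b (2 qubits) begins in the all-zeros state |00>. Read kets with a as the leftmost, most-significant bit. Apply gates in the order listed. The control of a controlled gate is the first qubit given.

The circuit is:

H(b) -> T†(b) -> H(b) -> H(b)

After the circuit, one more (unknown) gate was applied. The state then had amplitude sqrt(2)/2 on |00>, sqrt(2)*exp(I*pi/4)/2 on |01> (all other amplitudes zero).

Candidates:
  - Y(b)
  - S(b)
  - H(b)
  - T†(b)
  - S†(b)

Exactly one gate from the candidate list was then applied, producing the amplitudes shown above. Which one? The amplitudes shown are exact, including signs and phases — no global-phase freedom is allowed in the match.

It was S(b) that produced the state shown.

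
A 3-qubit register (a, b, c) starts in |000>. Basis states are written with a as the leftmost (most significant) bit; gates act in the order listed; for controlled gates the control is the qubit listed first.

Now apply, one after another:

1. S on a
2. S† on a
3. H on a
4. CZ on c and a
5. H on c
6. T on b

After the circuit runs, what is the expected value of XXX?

In the final state, XXX has expectation 0. Key observation: steps 1-2 multiply out to the identity, so the circuit reduces to the remaining gates.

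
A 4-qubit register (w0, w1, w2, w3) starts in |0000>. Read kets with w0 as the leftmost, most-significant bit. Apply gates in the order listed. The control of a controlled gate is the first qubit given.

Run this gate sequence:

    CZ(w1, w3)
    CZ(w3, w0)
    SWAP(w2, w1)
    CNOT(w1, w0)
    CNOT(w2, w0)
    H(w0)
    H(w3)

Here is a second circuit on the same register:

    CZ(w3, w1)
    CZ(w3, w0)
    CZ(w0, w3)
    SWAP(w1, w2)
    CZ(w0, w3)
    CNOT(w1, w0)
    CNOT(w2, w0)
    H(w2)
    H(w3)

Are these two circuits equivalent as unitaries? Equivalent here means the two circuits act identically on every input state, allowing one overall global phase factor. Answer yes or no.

No — the two circuits implement different unitaries, even allowing a global phase.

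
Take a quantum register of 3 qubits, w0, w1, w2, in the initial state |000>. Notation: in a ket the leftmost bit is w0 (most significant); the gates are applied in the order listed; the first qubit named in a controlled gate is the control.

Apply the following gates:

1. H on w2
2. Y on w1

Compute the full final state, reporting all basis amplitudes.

After the circuit, the state carries amplitude sqrt(2)*I/2 on |010>, sqrt(2)*I/2 on |011>, and 0 on every other basis state.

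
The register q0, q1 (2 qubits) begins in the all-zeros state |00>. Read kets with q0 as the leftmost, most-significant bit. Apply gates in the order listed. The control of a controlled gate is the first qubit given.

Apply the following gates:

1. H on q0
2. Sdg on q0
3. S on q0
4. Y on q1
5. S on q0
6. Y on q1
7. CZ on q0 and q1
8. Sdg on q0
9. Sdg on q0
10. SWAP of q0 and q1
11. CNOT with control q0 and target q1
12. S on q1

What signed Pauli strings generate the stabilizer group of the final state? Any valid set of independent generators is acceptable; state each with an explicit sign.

One valid set of independent stabilizer generators is +IX, +ZI (any independent generating set of the same group is equally correct).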